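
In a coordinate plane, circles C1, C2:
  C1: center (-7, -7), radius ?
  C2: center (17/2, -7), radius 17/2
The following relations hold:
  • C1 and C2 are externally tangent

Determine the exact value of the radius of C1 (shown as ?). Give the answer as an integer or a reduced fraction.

1. [ext C1·C2]  r_C1² + 17r_C1 − 168 = 0  ⇒  r_C1 = 7 (r>0 drops 1)

7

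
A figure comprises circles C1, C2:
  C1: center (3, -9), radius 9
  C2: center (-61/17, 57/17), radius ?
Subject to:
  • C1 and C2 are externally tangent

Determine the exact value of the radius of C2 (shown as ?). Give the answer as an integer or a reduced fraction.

5

1. [ext C1·C2]  r_C2² + 18r_C2 − 115 = 0  ⇒  r_C2 = 5 (r>0 drops 1)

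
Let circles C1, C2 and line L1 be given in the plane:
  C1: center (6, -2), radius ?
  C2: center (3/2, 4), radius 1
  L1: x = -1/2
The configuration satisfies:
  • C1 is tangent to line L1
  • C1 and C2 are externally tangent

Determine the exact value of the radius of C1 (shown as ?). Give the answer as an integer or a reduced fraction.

13/2

1. [C1‖L1]  r_C1² − 169/4 = 0  ⇒  r_C1 = 13/2 (r>0 drops 1)
2. [ext C1·C2]  r_C1² + 2r_C1 − 221/4 = 0  ⇒  r_C1 = 13/2 (r>0 drops 1)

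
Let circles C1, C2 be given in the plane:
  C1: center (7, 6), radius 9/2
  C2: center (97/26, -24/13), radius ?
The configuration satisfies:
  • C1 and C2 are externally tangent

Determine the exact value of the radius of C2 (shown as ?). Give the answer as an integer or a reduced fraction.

1. [ext C1·C2]  r_C2² + 9r_C2 − 52 = 0  ⇒  r_C2 = 4 (r>0 drops 1)

4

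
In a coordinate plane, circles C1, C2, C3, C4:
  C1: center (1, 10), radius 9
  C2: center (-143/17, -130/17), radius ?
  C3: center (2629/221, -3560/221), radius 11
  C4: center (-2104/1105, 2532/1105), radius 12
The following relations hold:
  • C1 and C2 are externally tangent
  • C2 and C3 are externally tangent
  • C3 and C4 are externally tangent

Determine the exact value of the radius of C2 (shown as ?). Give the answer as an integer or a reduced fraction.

1. [ext C1·C2]  r_C2² + 18r_C2 − 319 = 0  ⇒  r_C2 = 11 (r>0 drops 1)
2. [ext C2·C3]  r_C2² + 22r_C2 − 363 = 0  ⇒  r_C2 = 11 (r>0 drops 1)

11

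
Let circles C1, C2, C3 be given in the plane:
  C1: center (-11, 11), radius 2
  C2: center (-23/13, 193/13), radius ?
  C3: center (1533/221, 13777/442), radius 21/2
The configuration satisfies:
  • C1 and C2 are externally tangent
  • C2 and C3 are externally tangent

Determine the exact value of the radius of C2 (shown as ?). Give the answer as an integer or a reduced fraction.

1. [ext C1·C2]  r_C2² + 4r_C2 − 96 = 0  ⇒  r_C2 = 8 (r>0 drops 1)
2. [ext C2·C3]  r_C2² + 21r_C2 − 232 = 0  ⇒  r_C2 = 8 (r>0 drops 1)

8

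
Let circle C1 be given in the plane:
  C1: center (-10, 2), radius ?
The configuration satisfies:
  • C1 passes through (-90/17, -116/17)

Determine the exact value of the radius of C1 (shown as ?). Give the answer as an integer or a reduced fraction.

1. [C1∋P]  r_C1² − 100 = 0  ⇒  r_C1 = 10 (r>0 drops 1)

10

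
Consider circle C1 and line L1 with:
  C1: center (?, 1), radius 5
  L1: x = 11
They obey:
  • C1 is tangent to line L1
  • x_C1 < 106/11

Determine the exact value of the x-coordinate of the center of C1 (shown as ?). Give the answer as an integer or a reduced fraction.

1. [C1‖L1]  x_C1² − 22x_C1 + 96 = 0  ⇒  x_C1 = 6 or 16
2. given x_C1 < 106/11: keep 6

6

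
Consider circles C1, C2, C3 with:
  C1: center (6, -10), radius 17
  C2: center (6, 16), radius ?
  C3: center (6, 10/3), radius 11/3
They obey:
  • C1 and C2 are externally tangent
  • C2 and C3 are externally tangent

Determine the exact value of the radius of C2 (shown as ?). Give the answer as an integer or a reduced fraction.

1. [ext C1·C2]  r_C2² + 34r_C2 − 387 = 0  ⇒  r_C2 = 9 (r>0 drops 1)
2. [ext C2·C3]  r_C2² + (22/3)r_C2 − 147 = 0  ⇒  r_C2 = 9 (r>0 drops 1)

9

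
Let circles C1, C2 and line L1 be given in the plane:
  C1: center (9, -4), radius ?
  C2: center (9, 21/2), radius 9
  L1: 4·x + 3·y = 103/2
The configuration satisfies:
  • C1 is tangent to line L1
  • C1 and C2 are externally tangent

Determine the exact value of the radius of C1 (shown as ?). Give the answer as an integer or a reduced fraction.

1. [C1‖L1]  r_C1² − 121/4 = 0  ⇒  r_C1 = 11/2 (r>0 drops 1)
2. [ext C1·C2]  r_C1² + 18r_C1 − 517/4 = 0  ⇒  r_C1 = 11/2 (r>0 drops 1)

11/2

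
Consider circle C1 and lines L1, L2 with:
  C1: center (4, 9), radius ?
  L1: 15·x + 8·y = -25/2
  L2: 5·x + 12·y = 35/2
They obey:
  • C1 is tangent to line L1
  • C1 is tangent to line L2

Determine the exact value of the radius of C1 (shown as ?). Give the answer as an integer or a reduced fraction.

1. [C1‖L1]  r_C1² − 289/4 = 0  ⇒  r_C1 = 17/2 (r>0 drops 1)
2. [C1‖L2]  r_C1² − 289/4 = 0  ⇒  r_C1 = 17/2 (r>0 drops 1)

17/2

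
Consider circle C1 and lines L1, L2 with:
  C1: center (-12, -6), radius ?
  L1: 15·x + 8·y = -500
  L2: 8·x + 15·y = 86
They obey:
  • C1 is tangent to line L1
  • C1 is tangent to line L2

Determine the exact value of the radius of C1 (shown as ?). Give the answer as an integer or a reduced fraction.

16

1. [C1‖L1]  r_C1² − 256 = 0  ⇒  r_C1 = 16 (r>0 drops 1)
2. [C1‖L2]  r_C1² − 256 = 0  ⇒  r_C1 = 16 (r>0 drops 1)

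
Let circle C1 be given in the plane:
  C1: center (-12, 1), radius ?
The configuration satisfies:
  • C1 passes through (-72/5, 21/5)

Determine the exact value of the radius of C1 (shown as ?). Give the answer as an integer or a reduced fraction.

1. [C1∋P]  r_C1² − 16 = 0  ⇒  r_C1 = 4 (r>0 drops 1)

4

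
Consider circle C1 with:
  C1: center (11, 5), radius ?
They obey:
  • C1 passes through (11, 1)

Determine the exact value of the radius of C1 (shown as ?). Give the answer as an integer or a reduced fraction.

1. [C1∋P]  r_C1² − 16 = 0  ⇒  r_C1 = 4 (r>0 drops 1)

4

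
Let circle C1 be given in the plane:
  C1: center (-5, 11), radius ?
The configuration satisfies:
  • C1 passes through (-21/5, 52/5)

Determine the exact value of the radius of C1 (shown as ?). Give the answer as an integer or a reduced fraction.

1. [C1∋P]  r_C1² − 1 = 0  ⇒  r_C1 = 1 (r>0 drops 1)

1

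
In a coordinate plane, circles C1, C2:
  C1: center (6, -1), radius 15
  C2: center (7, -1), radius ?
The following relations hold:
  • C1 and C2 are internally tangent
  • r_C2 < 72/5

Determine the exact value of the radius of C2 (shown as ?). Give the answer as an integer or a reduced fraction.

1. [int C1,C2]  r_C2² − 30r_C2 + 224 = 0  ⇒  r_C2 = 14 or 16
2. given r_C2 < 72/5: keep 14

14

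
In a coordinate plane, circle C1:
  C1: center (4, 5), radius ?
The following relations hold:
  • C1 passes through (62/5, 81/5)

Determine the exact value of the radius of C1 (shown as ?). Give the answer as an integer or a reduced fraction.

1. [C1∋P]  r_C1² − 196 = 0  ⇒  r_C1 = 14 (r>0 drops 1)

14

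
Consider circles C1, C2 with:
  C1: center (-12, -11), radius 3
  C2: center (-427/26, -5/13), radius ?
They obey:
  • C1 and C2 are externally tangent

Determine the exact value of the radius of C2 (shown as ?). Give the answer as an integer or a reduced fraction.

1. [ext C1·C2]  r_C2² + 6r_C2 − 493/4 = 0  ⇒  r_C2 = 17/2 (r>0 drops 1)

17/2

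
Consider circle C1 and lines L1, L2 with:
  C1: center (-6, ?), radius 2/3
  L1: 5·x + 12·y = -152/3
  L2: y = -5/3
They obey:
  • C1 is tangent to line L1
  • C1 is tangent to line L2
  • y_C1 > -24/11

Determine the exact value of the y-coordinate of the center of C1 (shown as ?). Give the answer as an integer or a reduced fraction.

-1

1. [C1‖L1]  y_C1² + (31/9)y_C1 + 22/9 = 0  ⇒  y_C1 = -22/9 or -1
2. [C1‖L2]  y_C1² + (10/3)y_C1 + 7/3 = 0  ⇒  y_C1 = -7/3 or -1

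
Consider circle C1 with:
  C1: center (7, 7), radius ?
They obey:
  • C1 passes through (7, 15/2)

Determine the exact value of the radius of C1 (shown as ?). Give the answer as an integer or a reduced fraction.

1. [C1∋P]  r_C1² − 1/4 = 0  ⇒  r_C1 = 1/2 (r>0 drops 1)

1/2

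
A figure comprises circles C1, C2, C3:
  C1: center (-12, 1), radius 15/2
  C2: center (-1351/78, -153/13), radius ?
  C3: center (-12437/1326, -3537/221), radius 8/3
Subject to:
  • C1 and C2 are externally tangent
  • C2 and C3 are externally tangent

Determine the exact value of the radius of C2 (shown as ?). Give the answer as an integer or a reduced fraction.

1. [ext C1·C2]  r_C2² + 15r_C2 − 1216/9 = 0  ⇒  r_C2 = 19/3 (r>0 drops 1)
2. [ext C2·C3]  r_C2² + (16/3)r_C2 − 665/9 = 0  ⇒  r_C2 = 19/3 (r>0 drops 1)

19/3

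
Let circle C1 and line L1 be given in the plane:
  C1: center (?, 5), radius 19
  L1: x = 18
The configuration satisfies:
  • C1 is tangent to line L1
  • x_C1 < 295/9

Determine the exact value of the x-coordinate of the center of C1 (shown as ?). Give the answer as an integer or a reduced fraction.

-1

1. [C1‖L1]  x_C1² − 36x_C1 − 37 = 0  ⇒  x_C1 = -1 or 37
2. given x_C1 < 295/9: keep -1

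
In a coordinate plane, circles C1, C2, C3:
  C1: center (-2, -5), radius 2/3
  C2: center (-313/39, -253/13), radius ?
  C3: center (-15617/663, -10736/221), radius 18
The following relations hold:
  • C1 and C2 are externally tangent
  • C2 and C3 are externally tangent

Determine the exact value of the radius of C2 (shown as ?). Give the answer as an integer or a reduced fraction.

1. [ext C1·C2]  r_C2² + (4/3)r_C2 − 245 = 0  ⇒  r_C2 = 15 (r>0 drops 1)
2. [ext C2·C3]  r_C2² + 36r_C2 − 765 = 0  ⇒  r_C2 = 15 (r>0 drops 1)

15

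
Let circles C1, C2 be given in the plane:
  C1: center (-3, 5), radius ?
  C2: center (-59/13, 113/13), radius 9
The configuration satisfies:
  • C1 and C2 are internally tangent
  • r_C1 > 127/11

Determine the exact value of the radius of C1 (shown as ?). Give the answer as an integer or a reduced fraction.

1. [int C1,C2]  r_C1² − 18r_C1 + 65 = 0  ⇒  r_C1 = 5 or 13
2. given r_C1 > 127/11: keep 13

13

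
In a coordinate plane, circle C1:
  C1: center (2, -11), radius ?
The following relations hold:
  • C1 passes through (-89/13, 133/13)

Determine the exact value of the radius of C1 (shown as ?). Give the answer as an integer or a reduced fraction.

23

1. [C1∋P]  r_C1² − 529 = 0  ⇒  r_C1 = 23 (r>0 drops 1)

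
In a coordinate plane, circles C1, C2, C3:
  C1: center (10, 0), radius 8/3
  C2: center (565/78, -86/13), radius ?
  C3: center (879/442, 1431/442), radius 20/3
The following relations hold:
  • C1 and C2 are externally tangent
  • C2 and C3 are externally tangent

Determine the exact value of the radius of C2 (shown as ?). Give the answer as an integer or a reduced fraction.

1. [ext C1·C2]  r_C2² + (16/3)r_C2 − 177/4 = 0  ⇒  r_C2 = 9/2 (r>0 drops 1)
2. [ext C2·C3]  r_C2² + (40/3)r_C2 − 321/4 = 0  ⇒  r_C2 = 9/2 (r>0 drops 1)

9/2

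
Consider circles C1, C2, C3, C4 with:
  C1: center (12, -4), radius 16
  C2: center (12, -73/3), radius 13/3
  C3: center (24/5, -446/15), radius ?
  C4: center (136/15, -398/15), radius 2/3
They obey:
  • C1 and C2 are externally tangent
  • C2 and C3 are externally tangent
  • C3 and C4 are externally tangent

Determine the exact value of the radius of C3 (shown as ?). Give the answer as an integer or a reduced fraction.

14/3

1. [ext C2·C3]  r_C3² + (26/3)r_C3 − 560/9 = 0  ⇒  r_C3 = 14/3 (r>0 drops 1)
2. [ext C3·C4]  r_C3² + (4/3)r_C3 − 28 = 0  ⇒  r_C3 = 14/3 (r>0 drops 1)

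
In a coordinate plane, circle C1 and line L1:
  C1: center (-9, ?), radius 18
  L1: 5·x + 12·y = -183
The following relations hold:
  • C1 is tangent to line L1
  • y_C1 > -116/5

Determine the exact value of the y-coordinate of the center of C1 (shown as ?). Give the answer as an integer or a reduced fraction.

1. [C1‖L1]  y_C1² + 23y_C1 − 248 = 0  ⇒  y_C1 = -31 or 8
2. given y_C1 > -116/5: keep 8

8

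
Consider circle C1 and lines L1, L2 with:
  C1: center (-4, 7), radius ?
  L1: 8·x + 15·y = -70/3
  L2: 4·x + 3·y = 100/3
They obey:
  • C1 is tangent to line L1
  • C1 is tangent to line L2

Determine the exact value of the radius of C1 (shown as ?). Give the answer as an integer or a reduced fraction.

1. [C1‖L1]  r_C1² − 289/9 = 0  ⇒  r_C1 = 17/3 (r>0 drops 1)
2. [C1‖L2]  r_C1² − 289/9 = 0  ⇒  r_C1 = 17/3 (r>0 drops 1)

17/3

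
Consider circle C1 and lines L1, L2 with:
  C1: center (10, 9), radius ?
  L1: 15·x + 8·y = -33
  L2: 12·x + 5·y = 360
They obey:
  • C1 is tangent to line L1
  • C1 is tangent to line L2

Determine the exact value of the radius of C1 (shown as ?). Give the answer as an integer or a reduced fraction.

1. [C1‖L1]  r_C1² − 225 = 0  ⇒  r_C1 = 15 (r>0 drops 1)
2. [C1‖L2]  r_C1² − 225 = 0  ⇒  r_C1 = 15 (r>0 drops 1)

15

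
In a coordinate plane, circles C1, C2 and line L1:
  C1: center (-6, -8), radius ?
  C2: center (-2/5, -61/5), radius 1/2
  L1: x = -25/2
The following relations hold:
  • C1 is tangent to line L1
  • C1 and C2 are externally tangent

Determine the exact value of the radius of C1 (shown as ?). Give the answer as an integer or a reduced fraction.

1. [C1‖L1]  r_C1² − 169/4 = 0  ⇒  r_C1 = 13/2 (r>0 drops 1)
2. [ext C1·C2]  r_C1² + 1r_C1 − 195/4 = 0  ⇒  r_C1 = 13/2 (r>0 drops 1)

13/2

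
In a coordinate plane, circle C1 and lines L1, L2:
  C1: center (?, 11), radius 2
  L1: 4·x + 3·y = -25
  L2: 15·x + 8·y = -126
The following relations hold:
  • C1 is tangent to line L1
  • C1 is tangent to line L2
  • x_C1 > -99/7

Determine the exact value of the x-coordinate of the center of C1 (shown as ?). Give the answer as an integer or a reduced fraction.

-12

1. [C1‖L1]  x_C1² + 29x_C1 + 204 = 0  ⇒  x_C1 = -17 or -12
2. [C1‖L2]  x_C1² + (428/15)x_C1 + 992/5 = 0  ⇒  x_C1 = -248/15 or -12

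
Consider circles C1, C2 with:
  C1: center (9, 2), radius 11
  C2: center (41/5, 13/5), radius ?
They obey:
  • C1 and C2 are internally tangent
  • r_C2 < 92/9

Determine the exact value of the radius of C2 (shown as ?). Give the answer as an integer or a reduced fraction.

10

1. [int C1,C2]  r_C2² − 22r_C2 + 120 = 0  ⇒  r_C2 = 10 or 12
2. given r_C2 < 92/9: keep 10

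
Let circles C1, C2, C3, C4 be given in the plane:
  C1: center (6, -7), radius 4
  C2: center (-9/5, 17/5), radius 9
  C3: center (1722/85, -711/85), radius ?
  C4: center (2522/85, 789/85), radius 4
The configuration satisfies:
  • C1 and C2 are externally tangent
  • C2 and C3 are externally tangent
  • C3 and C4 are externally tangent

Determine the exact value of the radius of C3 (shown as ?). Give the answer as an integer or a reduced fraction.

16

1. [ext C2·C3]  r_C3² + 18r_C3 − 544 = 0  ⇒  r_C3 = 16 (r>0 drops 1)
2. [ext C3·C4]  r_C3² + 8r_C3 − 384 = 0  ⇒  r_C3 = 16 (r>0 drops 1)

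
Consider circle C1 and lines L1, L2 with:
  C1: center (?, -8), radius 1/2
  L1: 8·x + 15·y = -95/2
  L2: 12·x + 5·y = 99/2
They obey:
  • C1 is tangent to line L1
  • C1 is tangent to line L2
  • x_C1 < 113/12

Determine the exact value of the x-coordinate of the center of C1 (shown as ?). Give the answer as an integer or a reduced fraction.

8

1. [C1‖L1]  x_C1² − (145/8)x_C1 + 81 = 0  ⇒  x_C1 = 8 or 81/8
2. [C1‖L2]  x_C1² − (179/12)x_C1 + 166/3 = 0  ⇒  x_C1 = 83/12 or 8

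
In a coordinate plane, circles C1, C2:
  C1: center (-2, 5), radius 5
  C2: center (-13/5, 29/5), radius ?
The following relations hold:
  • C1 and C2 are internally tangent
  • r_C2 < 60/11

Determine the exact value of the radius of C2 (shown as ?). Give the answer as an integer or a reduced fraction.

4

1. [int C1,C2]  r_C2² − 10r_C2 + 24 = 0  ⇒  r_C2 = 4 or 6
2. given r_C2 < 60/11: keep 4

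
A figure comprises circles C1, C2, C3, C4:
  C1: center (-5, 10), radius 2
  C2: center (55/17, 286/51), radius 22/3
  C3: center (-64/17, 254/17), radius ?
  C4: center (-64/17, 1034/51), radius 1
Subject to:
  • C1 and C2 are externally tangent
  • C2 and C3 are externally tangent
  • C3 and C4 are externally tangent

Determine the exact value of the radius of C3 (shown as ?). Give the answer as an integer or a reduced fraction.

1. [ext C2·C3]  r_C3² + (44/3)r_C3 − 247/3 = 0  ⇒  r_C3 = 13/3 (r>0 drops 1)
2. [ext C3·C4]  r_C3² + 2r_C3 − 247/9 = 0  ⇒  r_C3 = 13/3 (r>0 drops 1)

13/3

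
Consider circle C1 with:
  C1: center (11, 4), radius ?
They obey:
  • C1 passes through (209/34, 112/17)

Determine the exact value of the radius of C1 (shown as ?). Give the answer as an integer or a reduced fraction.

11/2

1. [C1∋P]  r_C1² − 121/4 = 0  ⇒  r_C1 = 11/2 (r>0 drops 1)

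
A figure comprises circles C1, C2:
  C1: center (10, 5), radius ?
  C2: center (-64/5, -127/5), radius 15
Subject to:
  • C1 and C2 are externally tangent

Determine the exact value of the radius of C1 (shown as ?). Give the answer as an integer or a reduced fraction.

23

1. [ext C1·C2]  r_C1² + 30r_C1 − 1219 = 0  ⇒  r_C1 = 23 (r>0 drops 1)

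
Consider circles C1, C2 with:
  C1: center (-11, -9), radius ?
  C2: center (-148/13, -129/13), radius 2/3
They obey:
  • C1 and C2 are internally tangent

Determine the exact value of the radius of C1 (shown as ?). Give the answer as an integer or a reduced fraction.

5/3

1. [int C1,C2]  r_C1² − (4/3)r_C1 − 5/9 = 0  ⇒  r_C1 = 5/3 (r>0 drops 1)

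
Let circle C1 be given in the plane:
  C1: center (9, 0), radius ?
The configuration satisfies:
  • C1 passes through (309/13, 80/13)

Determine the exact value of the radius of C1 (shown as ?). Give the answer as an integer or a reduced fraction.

16

1. [C1∋P]  r_C1² − 256 = 0  ⇒  r_C1 = 16 (r>0 drops 1)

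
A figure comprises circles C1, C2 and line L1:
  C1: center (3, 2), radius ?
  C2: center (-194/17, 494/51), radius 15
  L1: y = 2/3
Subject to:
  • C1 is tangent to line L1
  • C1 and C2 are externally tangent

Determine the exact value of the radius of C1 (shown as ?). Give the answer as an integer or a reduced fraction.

1. [C1‖L1]  r_C1² − 16/9 = 0  ⇒  r_C1 = 4/3 (r>0 drops 1)
2. [ext C1·C2]  r_C1² + 30r_C1 − 376/9 = 0  ⇒  r_C1 = 4/3 (r>0 drops 1)

4/3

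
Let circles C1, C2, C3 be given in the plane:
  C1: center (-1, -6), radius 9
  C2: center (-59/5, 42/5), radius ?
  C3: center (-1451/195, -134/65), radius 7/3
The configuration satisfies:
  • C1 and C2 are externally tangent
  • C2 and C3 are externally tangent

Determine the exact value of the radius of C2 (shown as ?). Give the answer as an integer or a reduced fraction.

9

1. [ext C1·C2]  r_C2² + 18r_C2 − 243 = 0  ⇒  r_C2 = 9 (r>0 drops 1)
2. [ext C2·C3]  r_C2² + (14/3)r_C2 − 123 = 0  ⇒  r_C2 = 9 (r>0 drops 1)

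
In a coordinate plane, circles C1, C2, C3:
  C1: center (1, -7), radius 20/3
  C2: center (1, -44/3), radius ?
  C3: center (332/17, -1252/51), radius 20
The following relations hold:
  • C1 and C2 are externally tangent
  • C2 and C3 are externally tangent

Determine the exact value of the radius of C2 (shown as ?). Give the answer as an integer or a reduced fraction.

1

1. [ext C1·C2]  r_C2² + (40/3)r_C2 − 43/3 = 0  ⇒  r_C2 = 1 (r>0 drops 1)
2. [ext C2·C3]  r_C2² + 40r_C2 − 41 = 0  ⇒  r_C2 = 1 (r>0 drops 1)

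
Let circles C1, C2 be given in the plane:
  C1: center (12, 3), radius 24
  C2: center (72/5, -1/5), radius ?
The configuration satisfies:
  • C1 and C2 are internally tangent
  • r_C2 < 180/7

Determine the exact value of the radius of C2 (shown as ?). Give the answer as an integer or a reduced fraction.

20

1. [int C1,C2]  r_C2² − 48r_C2 + 560 = 0  ⇒  r_C2 = 20 or 28
2. given r_C2 < 180/7: keep 20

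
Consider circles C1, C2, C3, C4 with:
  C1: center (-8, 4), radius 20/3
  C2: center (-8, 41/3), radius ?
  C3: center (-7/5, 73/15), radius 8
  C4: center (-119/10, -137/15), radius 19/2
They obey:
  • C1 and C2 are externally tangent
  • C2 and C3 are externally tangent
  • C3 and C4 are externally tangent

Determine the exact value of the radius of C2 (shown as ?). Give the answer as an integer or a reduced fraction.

3

1. [ext C1·C2]  r_C2² + (40/3)r_C2 − 49 = 0  ⇒  r_C2 = 3 (r>0 drops 1)
2. [ext C2·C3]  r_C2² + 16r_C2 − 57 = 0  ⇒  r_C2 = 3 (r>0 drops 1)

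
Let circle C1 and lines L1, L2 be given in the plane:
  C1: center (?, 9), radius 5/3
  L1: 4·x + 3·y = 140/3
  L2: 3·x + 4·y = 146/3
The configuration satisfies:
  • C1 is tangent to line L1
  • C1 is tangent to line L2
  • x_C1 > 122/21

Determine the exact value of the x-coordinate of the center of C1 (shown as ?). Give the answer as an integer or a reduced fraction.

7

1. [C1‖L1]  x_C1² − (59/6)x_C1 + 119/6 = 0  ⇒  x_C1 = 17/6 or 7
2. [C1‖L2]  x_C1² − (76/9)x_C1 + 91/9 = 0  ⇒  x_C1 = 13/9 or 7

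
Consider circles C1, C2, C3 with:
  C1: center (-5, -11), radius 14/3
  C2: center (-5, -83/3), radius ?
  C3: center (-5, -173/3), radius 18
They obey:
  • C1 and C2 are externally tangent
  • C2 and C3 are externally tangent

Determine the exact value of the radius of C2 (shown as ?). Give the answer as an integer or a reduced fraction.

1. [ext C1·C2]  r_C2² + (28/3)r_C2 − 256 = 0  ⇒  r_C2 = 12 (r>0 drops 1)
2. [ext C2·C3]  r_C2² + 36r_C2 − 576 = 0  ⇒  r_C2 = 12 (r>0 drops 1)

12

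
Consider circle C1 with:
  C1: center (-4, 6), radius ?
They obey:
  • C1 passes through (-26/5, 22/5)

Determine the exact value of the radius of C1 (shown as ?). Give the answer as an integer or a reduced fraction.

2

1. [C1∋P]  r_C1² − 4 = 0  ⇒  r_C1 = 2 (r>0 drops 1)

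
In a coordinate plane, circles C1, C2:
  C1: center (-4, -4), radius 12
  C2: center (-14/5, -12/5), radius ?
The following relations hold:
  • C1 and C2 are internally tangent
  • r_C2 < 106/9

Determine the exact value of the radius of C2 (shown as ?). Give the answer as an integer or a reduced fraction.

1. [int C1,C2]  r_C2² − 24r_C2 + 140 = 0  ⇒  r_C2 = 10 or 14
2. given r_C2 < 106/9: keep 10

10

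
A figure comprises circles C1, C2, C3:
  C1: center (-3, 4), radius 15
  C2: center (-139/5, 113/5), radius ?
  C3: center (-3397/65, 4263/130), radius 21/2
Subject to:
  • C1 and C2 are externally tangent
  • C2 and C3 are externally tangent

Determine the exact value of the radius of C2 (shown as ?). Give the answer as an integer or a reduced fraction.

1. [ext C1·C2]  r_C2² + 30r_C2 − 736 = 0  ⇒  r_C2 = 16 (r>0 drops 1)
2. [ext C2·C3]  r_C2² + 21r_C2 − 592 = 0  ⇒  r_C2 = 16 (r>0 drops 1)

16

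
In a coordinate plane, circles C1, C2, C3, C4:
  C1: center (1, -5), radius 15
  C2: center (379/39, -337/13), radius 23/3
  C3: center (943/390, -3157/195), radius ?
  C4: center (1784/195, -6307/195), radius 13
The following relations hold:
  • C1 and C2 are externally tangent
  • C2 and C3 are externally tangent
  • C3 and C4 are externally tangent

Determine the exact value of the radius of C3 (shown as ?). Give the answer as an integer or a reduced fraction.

9/2

1. [ext C2·C3]  r_C3² + (46/3)r_C3 − 357/4 = 0  ⇒  r_C3 = 9/2 (r>0 drops 1)
2. [ext C3·C4]  r_C3² + 26r_C3 − 549/4 = 0  ⇒  r_C3 = 9/2 (r>0 drops 1)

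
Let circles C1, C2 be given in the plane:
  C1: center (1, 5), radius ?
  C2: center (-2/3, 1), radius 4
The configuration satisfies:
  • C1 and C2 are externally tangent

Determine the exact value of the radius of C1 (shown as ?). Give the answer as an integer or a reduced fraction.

1/3

1. [ext C1·C2]  r_C1² + 8r_C1 − 25/9 = 0  ⇒  r_C1 = 1/3 (r>0 drops 1)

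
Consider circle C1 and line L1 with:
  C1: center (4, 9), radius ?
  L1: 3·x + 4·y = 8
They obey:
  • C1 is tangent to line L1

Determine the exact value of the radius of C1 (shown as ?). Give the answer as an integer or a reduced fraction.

8

1. [C1‖L1]  r_C1² − 64 = 0  ⇒  r_C1 = 8 (r>0 drops 1)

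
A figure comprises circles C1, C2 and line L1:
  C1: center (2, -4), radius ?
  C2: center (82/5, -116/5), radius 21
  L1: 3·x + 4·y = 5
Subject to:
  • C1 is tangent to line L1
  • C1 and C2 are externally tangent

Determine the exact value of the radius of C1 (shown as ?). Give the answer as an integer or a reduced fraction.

3

1. [C1‖L1]  r_C1² − 9 = 0  ⇒  r_C1 = 3 (r>0 drops 1)
2. [ext C1·C2]  r_C1² + 42r_C1 − 135 = 0  ⇒  r_C1 = 3 (r>0 drops 1)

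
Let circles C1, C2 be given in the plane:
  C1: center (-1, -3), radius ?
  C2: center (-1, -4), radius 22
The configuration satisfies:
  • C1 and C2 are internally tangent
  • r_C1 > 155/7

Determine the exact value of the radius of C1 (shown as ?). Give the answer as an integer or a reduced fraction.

1. [int C1,C2]  r_C1² − 44r_C1 + 483 = 0  ⇒  r_C1 = 21 or 23
2. given r_C1 > 155/7: keep 23

23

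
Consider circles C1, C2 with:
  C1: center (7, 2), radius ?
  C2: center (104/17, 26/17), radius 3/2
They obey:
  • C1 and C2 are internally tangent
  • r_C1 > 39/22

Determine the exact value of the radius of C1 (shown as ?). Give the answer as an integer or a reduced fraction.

5/2

1. [int C1,C2]  r_C1² − 3r_C1 + 5/4 = 0  ⇒  r_C1 = 1/2 or 5/2
2. given r_C1 > 39/22: keep 5/2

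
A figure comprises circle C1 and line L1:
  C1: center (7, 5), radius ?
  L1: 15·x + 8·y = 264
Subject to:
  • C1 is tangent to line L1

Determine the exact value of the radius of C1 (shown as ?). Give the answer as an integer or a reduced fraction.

1. [C1‖L1]  r_C1² − 49 = 0  ⇒  r_C1 = 7 (r>0 drops 1)

7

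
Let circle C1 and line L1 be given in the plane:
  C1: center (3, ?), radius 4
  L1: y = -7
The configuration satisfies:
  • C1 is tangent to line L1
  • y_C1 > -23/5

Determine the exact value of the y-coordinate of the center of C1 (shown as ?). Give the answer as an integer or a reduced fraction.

-3

1. [C1‖L1]  y_C1² + 14y_C1 + 33 = 0  ⇒  y_C1 = -11 or -3
2. given y_C1 > -23/5: keep -3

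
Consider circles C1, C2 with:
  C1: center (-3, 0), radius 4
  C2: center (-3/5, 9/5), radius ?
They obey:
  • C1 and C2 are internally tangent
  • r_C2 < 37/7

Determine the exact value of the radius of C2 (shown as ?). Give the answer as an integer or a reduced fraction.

1. [int C1,C2]  r_C2² − 8r_C2 + 7 = 0  ⇒  r_C2 = 1 or 7
2. given r_C2 < 37/7: keep 1

1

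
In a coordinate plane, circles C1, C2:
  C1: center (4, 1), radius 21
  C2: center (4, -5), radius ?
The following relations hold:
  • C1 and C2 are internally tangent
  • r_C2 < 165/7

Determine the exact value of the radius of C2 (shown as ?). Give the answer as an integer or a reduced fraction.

1. [int C1,C2]  r_C2² − 42r_C2 + 405 = 0  ⇒  r_C2 = 15 or 27
2. given r_C2 < 165/7: keep 15

15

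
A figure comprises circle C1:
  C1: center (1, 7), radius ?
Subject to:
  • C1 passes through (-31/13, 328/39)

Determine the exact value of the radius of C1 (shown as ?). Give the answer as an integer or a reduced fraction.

1. [C1∋P]  r_C1² − 121/9 = 0  ⇒  r_C1 = 11/3 (r>0 drops 1)

11/3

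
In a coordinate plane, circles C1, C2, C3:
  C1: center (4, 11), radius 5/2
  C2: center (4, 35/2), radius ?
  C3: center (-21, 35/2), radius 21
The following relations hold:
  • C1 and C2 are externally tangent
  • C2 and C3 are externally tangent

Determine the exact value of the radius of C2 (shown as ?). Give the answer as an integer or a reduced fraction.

4

1. [ext C1·C2]  r_C2² + 5r_C2 − 36 = 0  ⇒  r_C2 = 4 (r>0 drops 1)
2. [ext C2·C3]  r_C2² + 42r_C2 − 184 = 0  ⇒  r_C2 = 4 (r>0 drops 1)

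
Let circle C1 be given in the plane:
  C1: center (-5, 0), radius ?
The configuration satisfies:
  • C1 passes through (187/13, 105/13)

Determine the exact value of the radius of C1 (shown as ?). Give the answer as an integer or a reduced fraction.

1. [C1∋P]  r_C1² − 441 = 0  ⇒  r_C1 = 21 (r>0 drops 1)

21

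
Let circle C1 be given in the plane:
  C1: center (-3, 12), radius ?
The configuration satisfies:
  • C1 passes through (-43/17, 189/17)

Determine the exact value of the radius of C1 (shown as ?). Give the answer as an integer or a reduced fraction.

1

1. [C1∋P]  r_C1² − 1 = 0  ⇒  r_C1 = 1 (r>0 drops 1)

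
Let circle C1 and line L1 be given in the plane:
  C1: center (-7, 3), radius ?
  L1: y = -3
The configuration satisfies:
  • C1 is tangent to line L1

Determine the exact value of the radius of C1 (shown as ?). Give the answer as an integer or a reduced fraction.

1. [C1‖L1]  r_C1² − 36 = 0  ⇒  r_C1 = 6 (r>0 drops 1)

6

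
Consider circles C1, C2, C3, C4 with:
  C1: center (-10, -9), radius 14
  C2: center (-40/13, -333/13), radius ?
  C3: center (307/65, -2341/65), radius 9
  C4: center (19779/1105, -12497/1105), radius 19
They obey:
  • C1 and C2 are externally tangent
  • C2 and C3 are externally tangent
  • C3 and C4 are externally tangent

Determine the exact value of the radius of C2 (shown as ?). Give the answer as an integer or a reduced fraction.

1. [ext C1·C2]  r_C2² + 28r_C2 − 128 = 0  ⇒  r_C2 = 4 (r>0 drops 1)
2. [ext C2·C3]  r_C2² + 18r_C2 − 88 = 0  ⇒  r_C2 = 4 (r>0 drops 1)

4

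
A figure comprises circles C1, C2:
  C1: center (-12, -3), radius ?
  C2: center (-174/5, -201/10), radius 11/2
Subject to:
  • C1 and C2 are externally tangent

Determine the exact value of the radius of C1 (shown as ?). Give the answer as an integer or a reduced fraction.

1. [ext C1·C2]  r_C1² + 11r_C1 − 782 = 0  ⇒  r_C1 = 23 (r>0 drops 1)

23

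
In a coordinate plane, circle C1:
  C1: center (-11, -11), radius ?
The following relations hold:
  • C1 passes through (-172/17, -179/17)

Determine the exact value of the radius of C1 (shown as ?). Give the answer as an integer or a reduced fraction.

1

1. [C1∋P]  r_C1² − 1 = 0  ⇒  r_C1 = 1 (r>0 drops 1)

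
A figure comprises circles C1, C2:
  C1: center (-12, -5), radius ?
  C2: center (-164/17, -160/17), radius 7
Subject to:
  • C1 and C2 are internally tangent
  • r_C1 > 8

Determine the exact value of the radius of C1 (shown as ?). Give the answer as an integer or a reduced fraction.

1. [int C1,C2]  r_C1² − 14r_C1 + 24 = 0  ⇒  r_C1 = 2 or 12
2. given r_C1 > 8: keep 12

12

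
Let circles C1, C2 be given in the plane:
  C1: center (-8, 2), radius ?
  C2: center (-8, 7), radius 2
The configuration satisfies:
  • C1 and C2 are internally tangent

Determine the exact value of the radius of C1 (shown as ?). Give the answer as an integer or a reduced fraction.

7

1. [int C1,C2]  r_C1² − 4r_C1 − 21 = 0  ⇒  r_C1 = 7 (r>0 drops 1)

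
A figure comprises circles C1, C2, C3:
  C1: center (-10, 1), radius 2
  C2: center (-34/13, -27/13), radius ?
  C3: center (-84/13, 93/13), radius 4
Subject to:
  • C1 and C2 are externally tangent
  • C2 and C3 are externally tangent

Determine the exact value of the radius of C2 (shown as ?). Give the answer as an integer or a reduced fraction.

1. [ext C1·C2]  r_C2² + 4r_C2 − 60 = 0  ⇒  r_C2 = 6 (r>0 drops 1)
2. [ext C2·C3]  r_C2² + 8r_C2 − 84 = 0  ⇒  r_C2 = 6 (r>0 drops 1)

6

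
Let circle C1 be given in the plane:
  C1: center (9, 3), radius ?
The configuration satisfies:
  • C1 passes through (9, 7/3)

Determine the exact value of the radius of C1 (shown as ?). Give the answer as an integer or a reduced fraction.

1. [C1∋P]  r_C1² − 4/9 = 0  ⇒  r_C1 = 2/3 (r>0 drops 1)

2/3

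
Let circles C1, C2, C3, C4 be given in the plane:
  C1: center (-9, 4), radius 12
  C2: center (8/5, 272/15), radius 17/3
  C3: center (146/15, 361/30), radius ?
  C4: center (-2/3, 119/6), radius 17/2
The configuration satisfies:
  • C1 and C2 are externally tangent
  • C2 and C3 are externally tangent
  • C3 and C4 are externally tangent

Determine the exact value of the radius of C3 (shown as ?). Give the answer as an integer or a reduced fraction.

1. [ext C2·C3]  r_C3² + (34/3)r_C3 − 285/4 = 0  ⇒  r_C3 = 9/2 (r>0 drops 1)
2. [ext C3·C4]  r_C3² + 17r_C3 − 387/4 = 0  ⇒  r_C3 = 9/2 (r>0 drops 1)

9/2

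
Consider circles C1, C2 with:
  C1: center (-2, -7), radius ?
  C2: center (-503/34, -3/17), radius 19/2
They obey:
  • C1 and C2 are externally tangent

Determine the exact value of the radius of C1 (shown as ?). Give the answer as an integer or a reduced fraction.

1. [ext C1·C2]  r_C1² + 19r_C1 − 120 = 0  ⇒  r_C1 = 5 (r>0 drops 1)

5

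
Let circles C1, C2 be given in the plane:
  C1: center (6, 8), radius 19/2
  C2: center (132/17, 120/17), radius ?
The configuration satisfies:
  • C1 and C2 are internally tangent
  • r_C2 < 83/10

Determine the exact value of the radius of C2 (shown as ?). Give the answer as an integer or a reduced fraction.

1. [int C1,C2]  r_C2² − 19r_C2 + 345/4 = 0  ⇒  r_C2 = 15/2 or 23/2
2. given r_C2 < 83/10: keep 15/2

15/2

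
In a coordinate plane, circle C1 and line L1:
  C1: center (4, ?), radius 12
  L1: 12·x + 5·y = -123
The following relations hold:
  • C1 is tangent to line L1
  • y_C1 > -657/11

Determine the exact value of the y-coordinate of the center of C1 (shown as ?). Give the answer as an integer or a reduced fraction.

-3

1. [C1‖L1]  y_C1² + (342/5)y_C1 + 981/5 = 0  ⇒  y_C1 = -327/5 or -3
2. given y_C1 > -657/11: keep -3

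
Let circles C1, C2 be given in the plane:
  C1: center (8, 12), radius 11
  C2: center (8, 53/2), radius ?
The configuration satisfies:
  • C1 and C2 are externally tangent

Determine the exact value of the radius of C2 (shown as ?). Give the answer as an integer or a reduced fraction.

1. [ext C1·C2]  r_C2² + 22r_C2 − 357/4 = 0  ⇒  r_C2 = 7/2 (r>0 drops 1)

7/2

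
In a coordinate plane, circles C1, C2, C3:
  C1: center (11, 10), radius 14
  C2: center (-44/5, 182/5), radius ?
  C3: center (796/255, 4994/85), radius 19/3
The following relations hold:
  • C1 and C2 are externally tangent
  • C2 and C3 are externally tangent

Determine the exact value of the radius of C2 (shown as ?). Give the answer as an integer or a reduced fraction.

1. [ext C1·C2]  r_C2² + 28r_C2 − 893 = 0  ⇒  r_C2 = 19 (r>0 drops 1)
2. [ext C2·C3]  r_C2² + (38/3)r_C2 − 1805/3 = 0  ⇒  r_C2 = 19 (r>0 drops 1)

19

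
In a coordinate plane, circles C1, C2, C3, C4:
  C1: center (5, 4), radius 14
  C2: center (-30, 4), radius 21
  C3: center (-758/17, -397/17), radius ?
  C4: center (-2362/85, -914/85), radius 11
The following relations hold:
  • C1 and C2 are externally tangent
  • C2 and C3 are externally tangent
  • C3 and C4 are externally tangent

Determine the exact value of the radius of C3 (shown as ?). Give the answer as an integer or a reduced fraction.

10

1. [ext C2·C3]  r_C3² + 42r_C3 − 520 = 0  ⇒  r_C3 = 10 (r>0 drops 1)
2. [ext C3·C4]  r_C3² + 22r_C3 − 320 = 0  ⇒  r_C3 = 10 (r>0 drops 1)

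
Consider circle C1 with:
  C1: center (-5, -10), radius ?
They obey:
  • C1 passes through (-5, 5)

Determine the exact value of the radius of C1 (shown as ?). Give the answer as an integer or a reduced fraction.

15

1. [C1∋P]  r_C1² − 225 = 0  ⇒  r_C1 = 15 (r>0 drops 1)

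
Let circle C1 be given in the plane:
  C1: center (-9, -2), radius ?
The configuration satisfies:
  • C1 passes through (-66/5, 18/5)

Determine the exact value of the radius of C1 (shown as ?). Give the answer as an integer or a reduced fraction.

1. [C1∋P]  r_C1² − 49 = 0  ⇒  r_C1 = 7 (r>0 drops 1)

7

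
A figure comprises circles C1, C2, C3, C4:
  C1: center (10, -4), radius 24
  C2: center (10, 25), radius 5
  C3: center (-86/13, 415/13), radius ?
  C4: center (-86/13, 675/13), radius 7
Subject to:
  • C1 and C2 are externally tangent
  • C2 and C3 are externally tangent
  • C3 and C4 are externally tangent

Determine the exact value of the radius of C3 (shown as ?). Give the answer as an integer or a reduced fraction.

13

1. [ext C2·C3]  r_C3² + 10r_C3 − 299 = 0  ⇒  r_C3 = 13 (r>0 drops 1)
2. [ext C3·C4]  r_C3² + 14r_C3 − 351 = 0  ⇒  r_C3 = 13 (r>0 drops 1)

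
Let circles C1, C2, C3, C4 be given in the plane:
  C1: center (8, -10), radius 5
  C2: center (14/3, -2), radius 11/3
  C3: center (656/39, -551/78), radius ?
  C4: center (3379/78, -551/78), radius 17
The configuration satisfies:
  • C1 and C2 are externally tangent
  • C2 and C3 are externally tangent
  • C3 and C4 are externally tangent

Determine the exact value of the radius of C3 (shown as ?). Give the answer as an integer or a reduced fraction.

1. [ext C2·C3]  r_C3² + (22/3)r_C3 − 1919/12 = 0  ⇒  r_C3 = 19/2 (r>0 drops 1)
2. [ext C3·C4]  r_C3² + 34r_C3 − 1653/4 = 0  ⇒  r_C3 = 19/2 (r>0 drops 1)

19/2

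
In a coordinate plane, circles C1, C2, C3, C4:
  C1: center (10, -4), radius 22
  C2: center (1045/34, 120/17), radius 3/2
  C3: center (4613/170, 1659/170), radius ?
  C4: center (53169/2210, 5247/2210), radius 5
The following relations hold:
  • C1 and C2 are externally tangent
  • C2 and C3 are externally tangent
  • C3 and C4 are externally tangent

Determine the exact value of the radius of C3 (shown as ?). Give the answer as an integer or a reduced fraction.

1. [ext C2·C3]  r_C3² + 3r_C3 − 18 = 0  ⇒  r_C3 = 3 (r>0 drops 1)
2. [ext C3·C4]  r_C3² + 10r_C3 − 39 = 0  ⇒  r_C3 = 3 (r>0 drops 1)

3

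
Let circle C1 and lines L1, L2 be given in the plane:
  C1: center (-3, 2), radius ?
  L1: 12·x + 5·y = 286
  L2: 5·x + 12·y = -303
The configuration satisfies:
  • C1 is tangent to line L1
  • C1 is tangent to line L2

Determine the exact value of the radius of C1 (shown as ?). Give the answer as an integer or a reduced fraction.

1. [C1‖L1]  r_C1² − 576 = 0  ⇒  r_C1 = 24 (r>0 drops 1)
2. [C1‖L2]  r_C1² − 576 = 0  ⇒  r_C1 = 24 (r>0 drops 1)

24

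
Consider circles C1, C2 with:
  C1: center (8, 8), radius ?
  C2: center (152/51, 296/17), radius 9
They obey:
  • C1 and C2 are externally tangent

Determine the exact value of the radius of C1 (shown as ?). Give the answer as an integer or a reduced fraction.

1. [ext C1·C2]  r_C1² + 18r_C1 − 295/9 = 0  ⇒  r_C1 = 5/3 (r>0 drops 1)

5/3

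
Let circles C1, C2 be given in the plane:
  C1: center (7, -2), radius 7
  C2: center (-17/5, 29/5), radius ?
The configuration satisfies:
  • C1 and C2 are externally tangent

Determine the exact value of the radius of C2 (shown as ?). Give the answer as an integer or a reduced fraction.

1. [ext C1·C2]  r_C2² + 14r_C2 − 120 = 0  ⇒  r_C2 = 6 (r>0 drops 1)

6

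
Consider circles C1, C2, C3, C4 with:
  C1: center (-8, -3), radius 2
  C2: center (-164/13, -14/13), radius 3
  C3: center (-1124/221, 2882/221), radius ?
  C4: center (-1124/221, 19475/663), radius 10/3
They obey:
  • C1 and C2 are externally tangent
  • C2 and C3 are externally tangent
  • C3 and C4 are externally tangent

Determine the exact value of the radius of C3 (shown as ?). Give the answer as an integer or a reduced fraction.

1. [ext C2·C3]  r_C3² + 6r_C3 − 247 = 0  ⇒  r_C3 = 13 (r>0 drops 1)
2. [ext C3·C4]  r_C3² + (20/3)r_C3 − 767/3 = 0  ⇒  r_C3 = 13 (r>0 drops 1)

13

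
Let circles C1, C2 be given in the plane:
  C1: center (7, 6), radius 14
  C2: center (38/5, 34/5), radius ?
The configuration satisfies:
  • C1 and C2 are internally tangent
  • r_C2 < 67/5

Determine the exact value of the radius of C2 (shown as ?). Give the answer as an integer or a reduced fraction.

1. [int C1,C2]  r_C2² − 28r_C2 + 195 = 0  ⇒  r_C2 = 13 or 15
2. given r_C2 < 67/5: keep 13

13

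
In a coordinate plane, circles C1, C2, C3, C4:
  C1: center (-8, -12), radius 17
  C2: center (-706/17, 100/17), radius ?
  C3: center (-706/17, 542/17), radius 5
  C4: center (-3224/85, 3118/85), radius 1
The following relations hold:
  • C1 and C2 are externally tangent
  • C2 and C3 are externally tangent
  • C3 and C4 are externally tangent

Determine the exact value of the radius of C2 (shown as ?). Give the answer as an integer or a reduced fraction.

21

1. [ext C1·C2]  r_C2² + 34r_C2 − 1155 = 0  ⇒  r_C2 = 21 (r>0 drops 1)
2. [ext C2·C3]  r_C2² + 10r_C2 − 651 = 0  ⇒  r_C2 = 21 (r>0 drops 1)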